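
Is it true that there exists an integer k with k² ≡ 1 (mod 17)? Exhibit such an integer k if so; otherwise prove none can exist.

Take k = 16. Then 16² = 256 = 15·17 + 1, so 16² ≡ 1 (mod 17).

k = 16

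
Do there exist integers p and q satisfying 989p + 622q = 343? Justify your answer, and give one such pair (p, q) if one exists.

p = 45, q = -71

989 and 622 are coprime, so 989p + 622q ranges over all of ℤ.
Run the Euclidean algorithm on 989 and 622: 989 = 1·622 + 367, 622 = 1·367 + 255, 367 = 1·255 + 112, 255 = 2·112 + 31, 112 = 3·31 + 19, 31 = 1·19 + 12, 19 = 1·12 + 7, 12 = 1·7 + 5, 7 = 1·5 + 2, 5 = 2·2 + 1, 2 = 2·1 + 0.
Working back up the chain: 1 = 5 − 2·2 = 5 − 2·(7 − 1·5) = −2·7 + 3·5 = −2·7 + 3·(12 − 1·7) = 3·12 − 5·7 = 3·12 − 5·(19 − 1·12) = −5·19 + 8·12 = −5·19 + 8·(31 − 1·19) = 8·31 − 13·19 = 8·31 − 13·(112 − 3·31) = −13·112 + 47·31 = −13·112 + 47·(255 − 2·112) = 47·255 − 107·112 = 47·255 − 107·(367 − 1·255) = −107·367 + 154·255 = −107·367 + 154·(622 − 1·367) = 154·622 − 261·367 = 154·622 − 261·(989 − 1·622) = −261·989 + 415·622. So 989·(-261) + 622·415 = 1.
Scaling by 343 gives the particular solution (p, q) = (-89523, 142345).
The general solution is p = -89523 + 622k, q = 142345 − 989k; taking k = 144 gives the smaller pair p = 45, q = -71.
Indeed 989·45 + 622·(-71) = 44505 − 44162 = 343.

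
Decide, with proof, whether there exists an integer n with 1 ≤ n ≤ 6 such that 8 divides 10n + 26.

n = 3

Scanning upward from n = 1 gives 36, 46, none divisible by 8. n = 3 works, since 10·3 + 26 = 56 = 7·8.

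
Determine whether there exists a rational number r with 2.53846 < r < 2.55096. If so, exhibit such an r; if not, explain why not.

Look for a denominator N such that an integer falls strictly between N·2.53846 and N·2.55096. N = 11 works: 11·2.53846 = 27.92306 < 28 < 28.06056 = 11·2.55096.
So r = 28/11 works: it is a ratio of integers, and dividing 11·2.53846 < 28 < 11·2.55096 through by 11 gives 2.53846 < 28/11 < 2.55096.

r = 28/11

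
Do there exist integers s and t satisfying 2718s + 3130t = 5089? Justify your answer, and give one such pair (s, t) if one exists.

Both 2718 and 3130 are divisible by gcd(2718, 3130) = 2, hence so is any combination 2718s + 3130t.
But 5089 is not a multiple of 2 (it leaves remainder 1).
Hence no integers s, t satisfy the equation.

There are no such integers.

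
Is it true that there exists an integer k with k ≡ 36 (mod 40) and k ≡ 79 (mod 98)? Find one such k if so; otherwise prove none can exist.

No, no such integer exists.

Reduce both congruences modulo 2, which divides 40 and 98: they say k ≡ 36 (mod 2) and k ≡ 79 (mod 2).
These are incompatible: 36 − 79 = -43 is not divisible by 2.
Hence the system has no solution.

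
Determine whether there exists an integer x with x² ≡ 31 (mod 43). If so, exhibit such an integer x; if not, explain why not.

x = 17

x = 17 works: 17² = 289, and 289 − 31 = 258 = 6·43.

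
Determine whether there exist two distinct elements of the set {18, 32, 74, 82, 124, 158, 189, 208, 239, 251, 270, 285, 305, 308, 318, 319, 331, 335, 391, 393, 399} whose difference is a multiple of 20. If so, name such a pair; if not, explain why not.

18 and 158 are such a pair.

Reduce each element mod 20: 18↦18, 32↦12, 74↦14, 82↦2, 124↦4, 158↦18, 189↦9, 208↦8, 239↦19, 251↦11, 270↦10, 285↦5, 305↦5, 308↦8, 318↦18, 319↦19, 331↦11, 335↦15, 391↦11, 393↦13, 399↦19. The residue 18 repeats (at 18 and 158), and 158 − 18 = 140 = 7·20.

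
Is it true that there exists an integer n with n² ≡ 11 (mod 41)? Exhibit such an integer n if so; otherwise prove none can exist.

No such integer exists.

41 is prime, so by Euler's criterion 11 is a square mod 41 iff 11^((41−1)/2) = 11^20 ≡ 1 (mod 41).
Squaring successively (mod 41): 11^2 = 121 ≡ 39; 11^4 ≡ 39² = 1521 ≡ 4; 11^8 ≡ 4² = 16 ≡ 16; 11^16 ≡ 16² = 256 ≡ 10.
Since 20 = 16 + 4, 11^20 ≡ 10 · 4; multiplying out mod 41: 10·4 = 40 ≡ 40. Thus 11^20 ≡ 40 ≡ −1 (mod 41).
By Euler's criterion 11 is a quadratic non-residue mod 41: no n satisfies n² ≡ 11 (mod 41).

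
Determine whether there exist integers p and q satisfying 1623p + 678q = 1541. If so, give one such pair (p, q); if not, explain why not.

Both 1623 and 678 are divisible by gcd(1623, 678) = 3, hence so is any combination 1623p + 678q.
But 1541 = 3·513 + 2, so 3 ∤ 1541.
Therefore 1623p + 678q = 1541 has no solution in integers.

No such integers exist.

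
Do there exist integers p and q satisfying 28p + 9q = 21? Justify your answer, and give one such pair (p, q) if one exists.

Since gcd(28, 9) = 1, every integer is an integer combination of 28 and 9.
Run the Euclidean algorithm on 28 and 9: 28 = 3·9 + 1, 9 = 9·1 + 0.
Working back up the chain: 1 = 28 − 3·9. So 28·1 + 9·(-3) = 1.
Scaling by 21 gives the particular solution (p, q) = (21, -63).
Subtracting 2·9 from p and adding 2·28 to q gives the tidier solution (3, -7).
Check: 28·3 + 9·(-7) = 84 − 63 = 21. ✓

p = 3, q = -7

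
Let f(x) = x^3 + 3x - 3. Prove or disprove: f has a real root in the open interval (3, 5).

f has no root in that interval.

Evaluate at the endpoints: f(3) = 33, f(5) = 137 — same sign (positive).
f'(x) = 3x^2 + 3 has discriminant 0² − 4·3·3 = -36 < 0, so f' has no real roots and is positive for every real x.
So f is strictly increasing; between 3 and 5 its values lie between f(3) = 33 and f(5) = 137, all positive. Therefore f has no root in (3, 5).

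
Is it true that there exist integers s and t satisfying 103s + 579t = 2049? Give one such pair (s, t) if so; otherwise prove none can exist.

s = 48, t = -5

Since gcd(103, 579) = 1, every integer is an integer combination of 103 and 579.
Run the Euclidean algorithm on 579 and 103: 579 = 5·103 + 64, 103 = 1·64 + 39, 64 = 1·39 + 25, 39 = 1·25 + 14, 25 = 1·14 + 11, 14 = 1·11 + 3, 11 = 3·3 + 2, 3 = 1·2 + 1, 2 = 2·1 + 0.
Unwinding: 1 = 3 − 1·2 = 3 − (11 − 3·3) = −11 + 4·3 = −11 + 4·(14 − 1·11) = 4·14 − 5·11 = 4·14 − 5·(25 − 1·14) = −5·25 + 9·14 = −5·25 + 9·(39 − 1·25) = 9·39 − 14·25 = 9·39 − 14·(64 − 1·39) = −14·64 + 23·39 = −14·64 + 23·(103 − 1·64) = 23·103 − 37·64 = 23·103 − 37·(579 − 5·103) = −37·579 + 208·103, i.e. 103·208 + 579·(-37) = 1.
Scaling by 2049 gives the particular solution (s, t) = (426192, -75813).
Subtracting 736·579 from s and adding 736·103 to t gives the tidier solution (48, -5).
Indeed 103·48 + 579·(-5) = 4944 − 2895 = 2049.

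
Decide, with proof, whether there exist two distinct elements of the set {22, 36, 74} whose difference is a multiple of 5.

Residues mod 5: 22↦2, 36↦1, 74↦4.
No residue repeats among the 3 elements, so no pair has difference ≡ 0 (mod 5).

There is no such pair.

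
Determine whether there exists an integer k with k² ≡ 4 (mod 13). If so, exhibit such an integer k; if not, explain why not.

Take k = 11. Then 11² = 121 = 9·13 + 4, so 11² ≡ 4 (mod 13).

k = 11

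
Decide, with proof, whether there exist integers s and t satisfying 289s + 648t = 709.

s = 637, t = -283

289 and 648 are coprime, so 289s + 648t ranges over all of ℤ.
Run the Euclidean algorithm on 648 and 289: 648 = 2·289 + 70, 289 = 4·70 + 9, 70 = 7·9 + 7, 9 = 1·7 + 2, 7 = 3·2 + 1, 2 = 2·1 + 0.
Working back up the chain: 1 = 7 − 3·2 = 7 − 3·(9 − 1·7) = −3·9 + 4·7 = −3·9 + 4·(70 − 7·9) = 4·70 − 31·9 = 4·70 − 31·(289 − 4·70) = −31·289 + 128·70 = −31·289 + 128·(648 − 2·289) = 128·648 − 287·289. So 289·(-287) + 648·128 = 1.
Times 709: 289·(-203483) + 648·90752 = 709, so (-203483, 90752) solves it.
The general solution is s = -203483 + 648k, t = 90752 − 289k; taking k = 315 gives the smaller pair s = 637, t = -283.
Check: 289·637 + 648·(-283) = 184093 − 183384 = 709. ✓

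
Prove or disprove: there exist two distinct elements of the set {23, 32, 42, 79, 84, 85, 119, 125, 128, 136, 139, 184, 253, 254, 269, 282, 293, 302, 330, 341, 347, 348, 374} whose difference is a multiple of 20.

Yes: 42 and 282.

Both 42 and 282 leave remainder 2 on division by 20; their difference 240 = 12·20 is a multiple of 20.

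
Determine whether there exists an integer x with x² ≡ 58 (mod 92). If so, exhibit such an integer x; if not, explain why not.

Since 4 ∣ 92, a solution of x² ≡ 58 (mod 92) would also satisfy x² ≡ 58 ≡ 2 (mod 4).
Squares mod 4 repeat after x = 2 (as (−x)² = x²); for x = 0..2 they are 0, 1, 0.
The set of squares mod 4 is therefore {0, 1}, which does not contain 2.
Therefore x² ≡ 58 (mod 92) has no solution.

No such integer exists.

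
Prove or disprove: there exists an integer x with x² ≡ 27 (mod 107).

x = 53

Take x = 53. Then 53² = 2809 = 26·107 + 27, so 53² ≡ 27 (mod 107).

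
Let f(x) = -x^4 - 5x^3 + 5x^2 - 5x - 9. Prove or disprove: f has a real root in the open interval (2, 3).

No.

f(2) = -55 and f(3) = -195, both negative, so a sign-change argument is unavailable; we show f keeps this sign on the whole interval.
Shift to the endpoint 2: with x = 2 + u (0 < u < 1), one computes f(2 + u) = -u^4 - 13u^3 - 49u^2 - 77u - 55.
All 5 nonzero coefficients of this polynomial in u are negative; hence for u > 0 the value is a sum of negative terms (the constant -55 among them).
Therefore f(x) < 0 throughout (2, 3), and f has no zero there.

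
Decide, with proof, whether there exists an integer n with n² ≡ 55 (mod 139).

n = 65 works: 65² = 4225, and 4225 − 55 = 4170 = 30·139.

n = 65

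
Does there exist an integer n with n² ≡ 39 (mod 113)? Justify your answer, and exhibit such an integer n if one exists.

No such integer exists.

Apply Euler's criterion with the prime 113: 39 is a quadratic residue iff 39^56 ≡ 1 (mod 113), and a non-residue iff it is ≡ −1.
Squaring successively (mod 113): 39^2 = 1521 ≡ 52; 39^4 ≡ 52² = 2704 ≡ 105; 39^8 ≡ 105² = 11025 ≡ 64; 39^16 ≡ 64² = 4096 ≡ 28; 39^32 ≡ 28² = 784 ≡ 106.
Since 56 = 32 + 16 + 8, 39^56 ≡ 106 · 28 · 64; multiplying out mod 113: 106·28 = 2968 ≡ 30, then 30·64 = 1920 ≡ 112. Thus 39^56 ≡ 112 ≡ −1 (mod 113).
The value −1 means 39 is a non-residue modulo 113, so n² ≡ 39 (mod 113) is impossible.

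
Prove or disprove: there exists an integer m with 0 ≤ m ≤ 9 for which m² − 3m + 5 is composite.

At m = 5: 5² − 3·5 + 5 = 15 = 3·5, which is composite.

m = 5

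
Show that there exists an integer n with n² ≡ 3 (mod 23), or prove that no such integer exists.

n = 7

n = 7 works: 7² = 49, and 49 − 3 = 46 = 2·23.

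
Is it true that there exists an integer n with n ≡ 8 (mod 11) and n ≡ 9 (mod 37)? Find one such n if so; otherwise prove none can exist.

n = 305

gcd(11, 37) = 1, so the Chinese Remainder Theorem guarantees exactly one residue class mod 407 satisfying both.
Write n = 8 + 11t and require 8 + 11t ≡ 9 (mod 37), i.e. 11t ≡ 1 (mod 37).
Invert 11 mod 37 by the Euclidean algorithm: 37 = 3·11 + 4, 11 = 2·4 + 3, 4 = 1·3 + 1, 3 = 3·1 + 0; back-substituting, 1 = 4 − 1·3 = 4 − (11 − 2·4) = −11 + 3·4 = −11 + 3·(37 − 3·11) = 3·37 − 10·11. Hence 11·(-10) ≡ 1, so 11⁻¹ ≡ -10 ≡ 27 (mod 37).
Therefore t ≡ 27·1 = 27 (mod 37).
Taking t = 27 gives n = 8 + 11·27 = 305.
Indeed 305 ≡ 8 (mod 11) and 305 ≡ 9 (mod 37).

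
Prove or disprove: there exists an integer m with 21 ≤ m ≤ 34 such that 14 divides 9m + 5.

m = 29

Scanning upward from m = 21 gives 194, 203, 212, 221, 230, 239, 248, 257, none divisible by 14. m = 29 works, since 9·29 + 5 = 266 = 19·14.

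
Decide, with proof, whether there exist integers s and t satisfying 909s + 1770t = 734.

No, no such integers exist.

Both 909 and 1770 are divisible by gcd(909, 1770) = 3, hence so is any combination 909s + 1770t.
But 734 is not a multiple of 3 (it leaves remainder 2).
So the equation is unsolvable over ℤ.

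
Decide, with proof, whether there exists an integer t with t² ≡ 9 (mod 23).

Take t = 3. Then 3² = 9, and since 0 ≤ 9 < 23 this is already reduced: 3² ≡ 9 (mod 23).

t = 3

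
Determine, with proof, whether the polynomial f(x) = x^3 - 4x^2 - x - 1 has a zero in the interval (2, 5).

f(2) = -11 and f(5) = 19, which have opposite signs.
f is continuous everywhere (it is a polynomial), in particular on [2, 5].
By the Intermediate Value Theorem f must vanish at some point of (2, 5).

Yes, f has a root in the interval.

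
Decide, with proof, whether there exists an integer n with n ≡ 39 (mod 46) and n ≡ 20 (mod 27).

gcd(46, 27) = 1, so the Chinese Remainder Theorem guarantees exactly one residue class mod 1242 satisfying both.
Write n = 39 + 46t and require 39 + 46t ≡ 20 (mod 27), i.e. 46t ≡ 8 (mod 27).
46 ≡ 19 (mod 27), so this reads 19t ≡ 8 (mod 27). Note 19·10 = 190 ≡ 1 (mod 27) (as 190 − 1 = 7·27), so 19⁻¹ ≡ 10.
Therefore t ≡ 10·8 = 80 ≡ 26 (mod 27).
Taking t = 26 gives n = 39 + 46·26 = 1235.
Verify: 1235 = 26·46 + 39 and 1235 = 45·27 + 20. ✓

n = 1235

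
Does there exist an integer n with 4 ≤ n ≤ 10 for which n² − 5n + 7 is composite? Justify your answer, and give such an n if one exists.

n = 7

At n = 7: 7² − 5·7 + 7 = 21 = 3·7, which is composite.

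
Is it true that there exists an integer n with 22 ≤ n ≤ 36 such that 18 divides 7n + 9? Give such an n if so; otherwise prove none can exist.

Scanning upward from n = 22 gives 163, 170, 177, 184, 191, none divisible by 18. Try n = 27: 7·27 + 9 = 198 = 11·18, which is divisible by 18.

n = 27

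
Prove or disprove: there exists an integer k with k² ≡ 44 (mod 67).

There is no such integer.

67 is prime, so by Euler's criterion 44 is a square mod 67 iff 44^((67−1)/2) = 44^33 ≡ 1 (mod 67).
Squaring successively (mod 67): 44^2 = 1936 ≡ 60; 44^4 ≡ 60² = 3600 ≡ 49; 44^8 ≡ 49² = 2401 ≡ 56; 44^16 ≡ 56² = 3136 ≡ 54; 44^32 ≡ 54² = 2916 ≡ 35.
Since 33 = 32 + 1, 44^33 ≡ 35 · 44; multiplying out mod 67: 35·44 = 1540 ≡ 66. Thus 44^33 ≡ 66 ≡ −1 (mod 67).
By Euler's criterion 44 is a quadratic non-residue mod 67: no k satisfies k² ≡ 44 (mod 67).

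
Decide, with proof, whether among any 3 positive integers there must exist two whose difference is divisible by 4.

Take the 3 consecutive integers 6, 7, 8: their residues mod 4 are all distinct because 3 ≤ 4.
Any two of them differ by at most 2 < 4 and by at least 1, so no difference is a multiple of 4.

No, the set {6, 7, 8} is a counterexample.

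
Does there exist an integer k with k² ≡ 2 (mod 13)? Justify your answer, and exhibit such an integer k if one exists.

Squares mod 13 repeat after k = 6 (as (−k)² = k²); for k = 0..6 they are 0, 1, 4, 9, 3, 12, 10.
So the quadratic residues mod 13 are {0, 1, 3, 4, 9, 10, 12}, and 2 is not among them.
Therefore k² ≡ 2 (mod 13) has no solution.

No, no such integer exists.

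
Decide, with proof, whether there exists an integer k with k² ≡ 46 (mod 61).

k = 31 works: 31² = 961, and 961 − 46 = 915 = 15·61.

k = 31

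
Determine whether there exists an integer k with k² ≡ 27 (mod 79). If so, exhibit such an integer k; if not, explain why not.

Apply Euler's criterion with the prime 79: 27 is a quadratic residue iff 27^39 ≡ 1 (mod 79), and a non-residue iff it is ≡ −1.
Repeated squaring mod 79: 27^2 = 729 ≡ 18; 27^4 ≡ 18² = 324 ≡ 8; 27^8 ≡ 8² = 64 ≡ 64; 27^16 ≡ 64² = 4096 ≡ 67; 27^32 ≡ 67² = 4489 ≡ 65.
Since 39 = 32 + 4 + 2 + 1, 27^39 ≡ 65 · 8 · 18 · 27; multiplying out mod 79: 65·8 = 520 ≡ 46, then 46·18 = 828 ≡ 38, then 38·27 = 1026 ≡ 78. Thus 27^39 ≡ 78 ≡ −1 (mod 79).
By Euler's criterion 27 is a quadratic non-residue mod 79: no k satisfies k² ≡ 27 (mod 79).

There is no such integer.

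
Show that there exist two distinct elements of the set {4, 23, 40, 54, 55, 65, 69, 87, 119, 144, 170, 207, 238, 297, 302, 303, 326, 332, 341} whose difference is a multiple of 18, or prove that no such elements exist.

4 and 40 are such a pair.

Reduce each element mod 18: 4↦4, 23↦5, 40↦4, 54↦0, 55↦1, 65↦11, 69↦15, 87↦15, 119↦11, 144↦0, 170↦8, 207↦9, 238↦4, 297↦9, 302↦14, 303↦15, 326↦2, 332↦8, 341↦17. The residue 4 repeats (at 4 and 40), and 40 − 4 = 36 = 2·18.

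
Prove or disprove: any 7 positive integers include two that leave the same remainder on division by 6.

Partition the integers by their residue mod 6; there are 6 classes.
Since 7 > 6, two of the 7 integers must share a residue class by the pigeonhole principle; call them a and b.
So a and b have equal remainders mod 6, which is exactly what was to be shown.

Yes.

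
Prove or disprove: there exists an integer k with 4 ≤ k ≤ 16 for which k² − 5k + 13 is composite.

At k = 16: 16² − 5·16 + 13 = 189 = 3·63, which is composite.

k = 16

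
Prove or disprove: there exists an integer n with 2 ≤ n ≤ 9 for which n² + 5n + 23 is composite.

No, no such integer n in that range exists.

The values for n = 2, 3, …, 9 are 37, 47, 59, 73, 89, 107, 127, 149, and each of these is prime.
So no value in the range makes the expression composite.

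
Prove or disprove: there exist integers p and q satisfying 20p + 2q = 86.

Since gcd(20, 2) = 2 and 86 = 2·43, Bézout's identity guarantees a solution.
Dividing through by 2 reduces the equation to 10p + 1q = 43.
The coefficient of q is 1, so setting p = 0 and q = 43 already solves it.
Indeed 20·0 + 2·43 = 0 + 86 = 86.

p = 0, q = 43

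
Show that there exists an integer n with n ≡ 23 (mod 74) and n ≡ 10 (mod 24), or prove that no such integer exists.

Reduce both congruences modulo 2, which divides 74 and 24: they say n ≡ 23 (mod 2) and n ≡ 10 (mod 2).
But 23 mod 2 = 1 while 10 mod 2 = 0, a contradiction.
So no integer satisfies both congruences.

There is no such integer.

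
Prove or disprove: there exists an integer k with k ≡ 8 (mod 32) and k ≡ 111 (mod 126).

No, no such integer exists.

Reduce both congruences modulo 2, which divides 32 and 126: they say k ≡ 8 (mod 2) and k ≡ 111 (mod 2).
However 8 ≡ 0 and 111 ≡ 1 (mod 2), and 0 ≠ 1.
So no integer satisfies both congruences.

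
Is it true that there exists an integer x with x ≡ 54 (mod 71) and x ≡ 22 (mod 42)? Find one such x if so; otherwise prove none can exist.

The moduli 71 and 42 are coprime, so by the Chinese Remainder Theorem a unique solution modulo 2982 exists.
Write x = 54 + 71t and require 54 + 71t ≡ 22 (mod 42), i.e. 71t ≡ 10 (mod 42).
71 ≡ 29 (mod 42), so this reads 29t ≡ 10 (mod 42). Since 29·29 = 841 = 20·42 + 1, the inverse of 29 mod 42 is 29.
Therefore t ≡ 29·10 = 290 ≡ 38 (mod 42).
With t = 38: x = 54 + 71·38 = 2752.
Indeed 2752 ≡ 54 (mod 71) and 2752 ≡ 22 (mod 42).

x = 2752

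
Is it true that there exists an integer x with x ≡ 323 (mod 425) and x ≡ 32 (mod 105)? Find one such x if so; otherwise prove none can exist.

gcd(425, 105) = 5. If x ≡ 323 (mod 425) and x ≡ 32 (mod 105), then x ≡ 323 (mod 5) and x ≡ 32 (mod 5).
These are incompatible: 323 − 32 = 291 is not divisible by 5.
Therefore no such x exists.

There is no such integer.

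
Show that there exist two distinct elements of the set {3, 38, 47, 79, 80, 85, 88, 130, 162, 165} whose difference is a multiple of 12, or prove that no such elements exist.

There is no such pair.

Reduce each element modulo 12: 3↦3, 38↦2, 47↦11, 79↦7, 80↦8, 85↦1, 88↦4, 130↦10, 162↦6, 165↦9.
These 10 residues are pairwise different, hence no difference of two elements is divisible by 12.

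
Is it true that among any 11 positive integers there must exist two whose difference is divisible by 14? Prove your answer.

No, the set {5, 6, 7, 8, 9, 10, 11, 12, 13, 14, 15} is a counterexample.

Try 11 consecutive integers, 5, 6, …, 15. Their remainders mod 14 are 5, 6, 7, 8, 9, 10, 11, 12, 13, 0, 1 — pairwise different, as any 11 ≤ 14 consecutive integers have distinct residues.
Any two of them differ by at most 10 < 14 and by at least 1, so no difference is a multiple of 14.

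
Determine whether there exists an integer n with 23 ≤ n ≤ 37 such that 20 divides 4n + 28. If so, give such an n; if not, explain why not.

n = 23 works, since 4·23 + 28 = 120 = 6·20.

n = 23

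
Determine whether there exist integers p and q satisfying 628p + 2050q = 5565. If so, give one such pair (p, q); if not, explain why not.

No such integers exist.

gcd(628, 2050) = 2, so every integer of the form 628p + 2050q is a multiple of 2.
However 5565 leaves remainder 1 on division by 2.
Hence no integers p, q satisfy the equation.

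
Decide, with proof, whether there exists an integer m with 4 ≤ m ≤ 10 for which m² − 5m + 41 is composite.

At m = 8: 8² − 5·8 + 41 = 65 = 5·13, which is composite.

m = 8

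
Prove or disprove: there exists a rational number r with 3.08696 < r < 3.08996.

r = 105/34

Look for a denominator N such that an integer falls strictly between N·3.08696 and N·3.08996. N = 34 works: 34·3.08696 = 104.95664 < 105 < 105.05864 = 34·3.08996.
Dividing back, 3.08696 < 105/34 < 3.08996, and 105/34 is rational.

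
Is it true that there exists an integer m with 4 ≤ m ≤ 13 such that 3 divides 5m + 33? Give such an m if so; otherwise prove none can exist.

m = 6 works, since 5·6 + 33 = 63 = 21·3.

m = 6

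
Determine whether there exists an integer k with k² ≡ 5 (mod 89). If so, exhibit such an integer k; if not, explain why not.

k = 19 works: 19² = 361, and 361 − 5 = 356 = 4·89.

k = 19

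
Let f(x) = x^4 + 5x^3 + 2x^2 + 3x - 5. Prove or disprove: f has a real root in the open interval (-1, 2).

Such a root exists.

f(-1) = -10 and f(2) = 65, which have opposite signs.
f is continuous everywhere (it is a polynomial), in particular on [-1, 2].
By the Intermediate Value Theorem f must vanish at some point of (-1, 2).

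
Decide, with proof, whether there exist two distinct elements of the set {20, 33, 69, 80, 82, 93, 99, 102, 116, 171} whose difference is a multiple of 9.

33 and 69 are such a pair.

33 mod 9 = 6 and 69 mod 9 = 6, so 69 − 33 = 36 = 4·9.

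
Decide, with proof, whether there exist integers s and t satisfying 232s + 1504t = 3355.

No, no such integers exist.

Both 232 and 1504 are divisible by gcd(232, 1504) = 8, hence so is any combination 232s + 1504t.
But 3355 = 8·419 + 3, so 8 ∤ 3355.
Hence no integers s, t satisfy the equation.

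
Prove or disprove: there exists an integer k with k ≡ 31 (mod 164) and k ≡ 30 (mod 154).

No such integer exists.

Both moduli are multiples of 2 = gcd(164, 154), so any solution would satisfy k ≡ 31 and k ≡ 30 modulo 2 simultaneously.
But 31 mod 2 = 1 while 30 mod 2 = 0, a contradiction.
Therefore no such k exists.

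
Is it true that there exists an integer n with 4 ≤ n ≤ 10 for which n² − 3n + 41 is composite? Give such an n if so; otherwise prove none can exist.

n = 8

At n = 8: 8² − 3·8 + 41 = 81 = 3·27, which is composite.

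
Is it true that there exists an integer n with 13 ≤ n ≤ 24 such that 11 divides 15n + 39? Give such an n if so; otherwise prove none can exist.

Scanning upward from n = 13 gives 234, 249, none divisible by 11. Try n = 15: 15·15 + 39 = 264 = 24·11, which is divisible by 11.

n = 15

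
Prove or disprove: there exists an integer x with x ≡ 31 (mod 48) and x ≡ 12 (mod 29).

x = 1375

Since 48 and 29 share no common factor, CRT says the pair of congruences has a solution (unique mod 1392).
Any solution of the first congruence is x = 31 + 48t; substituting into the second, 48t ≡ 12 − 31 ≡ 10 (mod 29).
48 ≡ 19 (mod 29), so this reads 19t ≡ 10 (mod 29). To invert 19 modulo 29: 29 = 1·19 + 10, 19 = 1·10 + 9, 10 = 1·9 + 1, 9 = 9·1 + 0, and unwinding, 1 = 10 − 1·9 = 10 − (19 − 1·10) = −19 + 2·10 = −19 + 2·(29 − 1·19) = 2·29 − 3·19. Thus 19⁻¹ ≡ -3 ≡ 26 (mod 29).
Therefore t ≡ 26·10 = 260 ≡ 28 (mod 29).
With t = 28: x = 31 + 48·28 = 1375.
Verify: 1375 = 28·48 + 31 and 1375 = 47·29 + 12. ✓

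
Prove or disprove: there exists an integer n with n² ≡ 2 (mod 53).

There is no such integer.

Apply Euler's criterion with the prime 53: 2 is a quadratic residue iff 2^26 ≡ 1 (mod 53), and a non-residue iff it is ≡ −1.
Repeated squaring mod 53: 2^2 = 4 ≡ 4; 2^4 ≡ 4² = 16 ≡ 16; 2^8 ≡ 16² = 256 ≡ 44; 2^16 ≡ 44² = 1936 ≡ 28.
Since 26 = 16 + 8 + 2, 2^26 ≡ 28 · 44 · 4; multiplying out mod 53: 28·44 = 1232 ≡ 13, then 13·4 = 52 ≡ 52. Thus 2^26 ≡ 52 ≡ −1 (mod 53).
By Euler's criterion 2 is a quadratic non-residue mod 53: no n satisfies n² ≡ 2 (mod 53).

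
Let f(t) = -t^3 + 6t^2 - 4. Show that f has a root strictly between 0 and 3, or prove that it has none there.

f(0) = -4 and f(3) = 23, which have opposite signs.
Since f is a polynomial it is continuous on [0, 3].
By the Intermediate Value Theorem, f takes the value 0 somewhere in the open interval.

Yes, f has a root in the interval.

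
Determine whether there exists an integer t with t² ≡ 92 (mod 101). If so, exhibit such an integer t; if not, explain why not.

t = 71

Take t = 71. Then 71² = 5041 = 49·101 + 92, so 71² ≡ 92 (mod 101).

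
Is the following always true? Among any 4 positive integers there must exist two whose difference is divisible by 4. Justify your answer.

Consider the 4 integers 9, 10, 11, 12. They lie in distinct residue classes modulo 4, since 4 ≤ 4.
Any two of them differ by at most 3 < 4 and by at least 1, so no difference is a multiple of 4.

No; for instance {9, 10, 11, 12} is a counterexample.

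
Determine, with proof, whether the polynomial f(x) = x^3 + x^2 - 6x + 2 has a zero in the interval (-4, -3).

f(-4) = -22 and f(-3) = 2, which have opposite signs.
f is continuous everywhere (it is a polynomial), in particular on [-4, -3].
By the Intermediate Value Theorem f must vanish at some point of (-4, -3).

Yes, f has a root in the interval.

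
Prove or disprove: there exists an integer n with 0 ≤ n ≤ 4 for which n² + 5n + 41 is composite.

At n = 3: 3² + 5·3 + 41 = 65 = 5·13, which is composite.

n = 3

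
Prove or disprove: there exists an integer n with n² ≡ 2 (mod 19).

No such integer exists.

Since (19 − n)² ≡ n² (mod 19), it suffices to square n = 0, 1, …, 9: the residues are 0, 1, 4, 9, 16, 6, 17, 11, 7, 5.
So the quadratic residues mod 19 are {0, 1, 4, 5, 6, 7, 9, 11, 16, 17}, and 2 is not among them.
Therefore n² ≡ 2 (mod 19) has no solution.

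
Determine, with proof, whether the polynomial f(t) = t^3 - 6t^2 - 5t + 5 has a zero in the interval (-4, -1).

Such a root exists.

f(-4) = -135 and f(-1) = 3, which have opposite signs.
Since f is a polynomial it is continuous on [-4, -1].
By the Intermediate Value Theorem, f takes the value 0 somewhere in the open interval.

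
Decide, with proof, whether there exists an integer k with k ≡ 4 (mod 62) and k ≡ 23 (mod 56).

No such integer exists.

Reduce both congruences modulo 2, which divides 62 and 56: they say k ≡ 4 (mod 2) and k ≡ 23 (mod 2).
However 4 ≡ 0 and 23 ≡ 1 (mod 2), and 0 ≠ 1.
So no integer satisfies both congruences.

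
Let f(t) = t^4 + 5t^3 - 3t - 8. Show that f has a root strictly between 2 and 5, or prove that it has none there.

f(2) = 42 and f(5) = 1227, both positive, so a sign-change argument is unavailable; we show f keeps this sign on the whole interval.
Substitute t = 2 + u, where 0 < u < 3 on the interval. Expanding, f(2 + u) = u^4 + 13u^3 + 54u^2 + 89u + 42.
All 5 nonzero coefficients of this polynomial in u are positive; hence for u > 0 the value is a sum of positive terms (the constant 42 among them).
So f is strictly positive on (2, 5); no root exists in the interval.

No.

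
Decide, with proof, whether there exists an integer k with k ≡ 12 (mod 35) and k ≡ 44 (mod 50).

Both moduli are multiples of 5 = gcd(35, 50), so any solution would satisfy k ≡ 12 and k ≡ 44 modulo 5 simultaneously.
But 12 mod 5 = 2 while 44 mod 5 = 4, a contradiction.
So no integer satisfies both congruences.

There is no such integer.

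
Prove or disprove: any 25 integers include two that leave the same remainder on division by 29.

No, the set {27, 28, 29, 30, 31, 32, 33, 34, 35, 36, 37, 38, 39, 40, 41, 42, 43, 44, 45, 46, 47, 48, 49, 50, 51} is a counterexample.

Take the 25 consecutive integers 27, 28, …, 51: their residues mod 29 are all distinct because 25 ≤ 29.
So no two of them leave the same remainder on division by 29; the claim fails for this set.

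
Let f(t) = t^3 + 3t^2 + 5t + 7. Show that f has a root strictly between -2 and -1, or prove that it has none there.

Evaluate at the endpoints: f(-2) = 1, f(-1) = 4 — same sign (positive).
The derivative f'(t) = 3t^2 + 6t + 5 is a quadratic with discriminant 6² − 4·3·5 = -24 < 0; it never vanishes, so it is always positive (sign of the leading coefficient).
Hence f is strictly increasing on ℝ, and in particular on [-2, -1]. A strictly monotone function with same-sign endpoint values stays positive on the whole interval, so f has no zero in (-2, -1).

f has no root in that interval.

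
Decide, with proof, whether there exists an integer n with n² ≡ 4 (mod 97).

n = 2

Take n = 2. Then 2² = 4, and since 0 ≤ 4 < 97 this is already reduced: 2² ≡ 4 (mod 97).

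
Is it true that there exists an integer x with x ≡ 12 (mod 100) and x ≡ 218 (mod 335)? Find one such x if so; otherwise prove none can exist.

No such integer exists.

gcd(100, 335) = 5. If x ≡ 12 (mod 100) and x ≡ 218 (mod 335), then x ≡ 12 (mod 5) and x ≡ 218 (mod 5).
But 12 mod 5 = 2 while 218 mod 5 = 3, a contradiction.
So no integer satisfies both congruences.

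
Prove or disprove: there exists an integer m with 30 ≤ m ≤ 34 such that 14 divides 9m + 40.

For m = 30, 31, …, 34 the values of 9m + 40 modulo 14 are 2, 11, 6, 1, 10 respectively.
Since 0 is absent from this list, 14 ∤ 9m + 40 for every m with 30 ≤ m ≤ 34.

No, no such integer m in that range exists.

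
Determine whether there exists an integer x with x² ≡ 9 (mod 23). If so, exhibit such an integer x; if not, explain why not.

x = 3

Take x = 3. Then 3² = 9, and since 0 ≤ 9 < 23 this is already reduced: 3² ≡ 9 (mod 23).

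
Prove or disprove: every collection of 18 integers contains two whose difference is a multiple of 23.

No, the set {90, 91, 92, 93, 94, 95, 96, 97, 98, 99, 100, 101, 102, 103, 104, 105, 106, 107} is a counterexample.

Consider the 18 integers 90, 91, …, 107. They lie in distinct residue classes modulo 23, since 18 ≤ 23.
No two share a residue, so no pair has difference divisible by 23; the claim fails for this set.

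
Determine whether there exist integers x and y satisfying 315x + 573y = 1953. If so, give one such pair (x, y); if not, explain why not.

Every value of 315x + 573y is a multiple of gcd(315, 573) = 3; since 3 ∣ 1953, solutions exist.
Dividing through by 3 reduces the equation to 105x + 191y = 651.
Run the Euclidean algorithm on 191 and 105: 191 = 1·105 + 86, 105 = 1·86 + 19, 86 = 4·19 + 10, 19 = 1·10 + 9, 10 = 1·9 + 1, 9 = 9·1 + 0.
Back-substituting, 1 = 10 − 1·9 = 10 − (19 − 1·10) = −19 + 2·10 = −19 + 2·(86 − 4·19) = 2·86 − 9·19 = 2·86 − 9·(105 − 1·86) = −9·105 + 11·86 = −9·105 + 11·(191 − 1·105) = 11·191 − 20·105; that is, 105·(-20) + 191·11 = 1.
Scaling by 651 gives the particular solution (x, y) = (-13020, 7161).
The general solution is x = -13020 + 191k, y = 7161 − 105k; taking k = 69 gives the smaller pair x = 159, y = -84.
Check: 315·159 + 573·(-84) = 50085 − 48132 = 1953. ✓

x = 159, y = -84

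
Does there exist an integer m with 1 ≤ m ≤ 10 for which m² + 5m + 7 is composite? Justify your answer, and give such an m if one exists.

At m = 5: 5² + 5·5 + 7 = 57 = 3·19, which is composite.

m = 5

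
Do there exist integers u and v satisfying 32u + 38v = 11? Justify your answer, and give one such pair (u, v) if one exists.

Both 32 and 38 are divisible by gcd(32, 38) = 2, hence so is any combination 32u + 38v.
But 11 = 2·5 + 1, so 2 ∤ 11.
Therefore 32u + 38v = 11 has no solution in integers.

There are no such integers.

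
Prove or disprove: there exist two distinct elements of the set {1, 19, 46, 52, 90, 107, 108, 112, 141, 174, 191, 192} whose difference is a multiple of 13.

There is no such pair.

Residues mod 13: 1↦1, 19↦6, 46↦7, 52↦0, 90↦12, 107↦3, 108↦4, 112↦8, 141↦11, 174↦5, 191↦9, 192↦10.
All 12 residues are distinct, so no two elements differ by a multiple of 13.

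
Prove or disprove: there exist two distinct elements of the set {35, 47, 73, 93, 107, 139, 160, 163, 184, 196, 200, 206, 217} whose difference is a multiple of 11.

Both 35 and 200 leave remainder 2 on division by 11; their difference 165 = 15·11 is a multiple of 11.

35 and 200 are such a pair.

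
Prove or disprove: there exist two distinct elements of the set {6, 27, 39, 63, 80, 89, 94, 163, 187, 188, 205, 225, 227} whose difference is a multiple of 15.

There is no such pair.

Residues mod 15: 6↦6, 27↦12, 39↦9, 63↦3, 80↦5, 89↦14, 94↦4, 163↦13, 187↦7, 188↦8, 205↦10, 225↦0, 227↦2.
These 13 residues are pairwise different, hence no difference of two elements is divisible by 15.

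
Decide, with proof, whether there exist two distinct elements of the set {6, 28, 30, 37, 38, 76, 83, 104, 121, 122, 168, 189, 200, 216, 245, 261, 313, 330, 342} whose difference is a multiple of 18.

6 mod 18 = 6 and 168 mod 18 = 6, so 168 − 6 = 162 = 9·18.

Yes: 6 and 168.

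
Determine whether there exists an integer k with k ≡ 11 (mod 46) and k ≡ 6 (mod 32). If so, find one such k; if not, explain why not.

No such integer exists.

Reduce both congruences modulo 2, which divides 46 and 32: they say k ≡ 11 (mod 2) and k ≡ 6 (mod 2).
These are incompatible: 11 − 6 = 5 is not divisible by 2.
So no integer satisfies both congruences.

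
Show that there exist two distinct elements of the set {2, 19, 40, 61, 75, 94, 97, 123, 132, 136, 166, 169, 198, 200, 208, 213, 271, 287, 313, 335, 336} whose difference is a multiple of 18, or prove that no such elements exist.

Yes: 2 and 200.

Reduce each element mod 18: 2↦2, 19↦1, 40↦4, 61↦7, 75↦3, 94↦4, 97↦7, 123↦15, 132↦6, 136↦10, 166↦4, 169↦7, 198↦0, 200↦2, 208↦10, 213↦15, 271↦1, 287↦17, 313↦7, 335↦11, 336↦12. The residue 2 repeats (at 2 and 200), and 200 − 2 = 198 = 11·18.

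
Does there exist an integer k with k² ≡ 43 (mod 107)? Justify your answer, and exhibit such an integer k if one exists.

Apply Euler's criterion with the prime 107: 43 is a quadratic residue iff 43^53 ≡ 1 (mod 107), and a non-residue iff it is ≡ −1.
Repeated squaring mod 107: 43^2 = 1849 ≡ 30; 43^4 ≡ 30² = 900 ≡ 44; 43^8 ≡ 44² = 1936 ≡ 10; 43^16 ≡ 10² = 100 ≡ 100; 43^32 ≡ 100² = 10000 ≡ 49.
Since 53 = 32 + 16 + 4 + 1, 43^53 ≡ 49 · 100 · 44 · 43; multiplying out mod 107: 49·100 = 4900 ≡ 85, then 85·44 = 3740 ≡ 102, then 102·43 = 4386 ≡ 106. Thus 43^53 ≡ 106 ≡ −1 (mod 107).
The value −1 means 43 is a non-residue modulo 107, so k² ≡ 43 (mod 107) is impossible.

There is no such integer.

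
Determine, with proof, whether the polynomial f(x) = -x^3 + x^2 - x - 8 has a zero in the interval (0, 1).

f has no root in that interval.

Evaluate at the endpoints: f(0) = -8, f(1) = -9 — same sign (negative).
f'(x) = -3x^2 + 2x - 1 has discriminant 2² − 4·(-3)·(-1) = -8 < 0, so f' has no real roots and is negative for every real x.
Hence f is strictly decreasing on ℝ, and in particular on [0, 1]. A strictly monotone function with same-sign endpoint values stays negative on the whole interval, so f has no zero in (0, 1).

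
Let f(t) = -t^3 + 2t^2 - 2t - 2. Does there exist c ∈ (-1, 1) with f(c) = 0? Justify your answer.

Yes, such a c exists.

f(-1) = 3 and f(1) = -3, which have opposite signs.
As a polynomial, f is continuous on every closed interval.
So by the Intermediate Value Theorem there is a c strictly between -1 and 1 with f(c) = 0.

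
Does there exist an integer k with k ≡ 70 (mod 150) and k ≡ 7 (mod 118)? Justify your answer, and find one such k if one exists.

No, no such integer exists.

Both moduli are multiples of 2 = gcd(150, 118), so any solution would satisfy k ≡ 70 and k ≡ 7 modulo 2 simultaneously.
These are incompatible: 70 − 7 = 63 is not divisible by 2.
So no integer satisfies both congruences.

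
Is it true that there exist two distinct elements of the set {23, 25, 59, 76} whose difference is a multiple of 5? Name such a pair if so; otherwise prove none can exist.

No, no such pair exists.

Reduce each element modulo 5: 23↦3, 25↦0, 59↦4, 76↦1.
These 4 residues are pairwise different, hence no difference of two elements is divisible by 5.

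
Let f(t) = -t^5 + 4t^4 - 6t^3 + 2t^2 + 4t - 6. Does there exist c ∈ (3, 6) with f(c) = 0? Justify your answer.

f has no root in that interval.

The endpoint values f(3) = -57 and f(6) = -3798 are both negative. Claim: f(t) < 0 for every t in (3, 6).
Shift to the endpoint 3: with t = 3 + u (0 < u < 3), one computes f(3 + u) = -u^5 - 11u^4 - 48u^3 - 106u^2 - 119u - 57.
The nonzero coefficients here are all negative, so for u > 0 every term is negative (or zero), and the constant term -57 is strictly negative.
So f is strictly negative on (3, 6); no root exists in the interval.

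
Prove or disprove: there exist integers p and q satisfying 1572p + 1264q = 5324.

gcd(1572, 1264) = 4, and 4 divides 5324, so integer solutions exist.
Dividing through by 4 reduces the equation to 393p + 316q = 1331.
Dividing repeatedly: 393 = 1·316 + 77, 316 = 4·77 + 8, 77 = 9·8 + 5, 8 = 1·5 + 3, 5 = 1·3 + 2, 3 = 1·2 + 1, 2 = 2·1 + 0.
Working back up the chain: 1 = 3 − 1·2 = 3 − (5 − 1·3) = −5 + 2·3 = −5 + 2·(8 − 1·5) = 2·8 − 3·5 = 2·8 − 3·(77 − 9·8) = −3·77 + 29·8 = −3·77 + 29·(316 − 4·77) = 29·316 − 119·77 = 29·316 − 119·(393 − 1·316) = −119·393 + 148·316. So 393·(-119) + 316·148 = 1.
Multiplying through by 1331: p = (-119)·1331 = -158389, q = 148·1331 = 196988 is a solution.
The general solution is p = -158389 + 316k, q = 196988 − 393k; taking k = 502 gives the smaller pair p = 243, q = -298.
Indeed 1572·243 + 1264·(-298) = 381996 − 376672 = 5324.

p = 243, q = -298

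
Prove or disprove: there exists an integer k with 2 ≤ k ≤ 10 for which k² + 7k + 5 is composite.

At k = 3: 3² + 7·3 + 5 = 35 = 5·7, which is composite.

k = 3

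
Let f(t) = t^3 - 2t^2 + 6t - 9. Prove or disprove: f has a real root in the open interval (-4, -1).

Evaluate at the endpoints: f(-4) = -129, f(-1) = -18 — same sign (negative).
f'(t) = 3t^2 - 4t + 6 has discriminant (-4)² − 4·3·6 = -56 < 0, so f' has no real roots and is positive for every real t.
So f is strictly increasing; between -4 and -1 its values lie between f(-4) = -129 and f(-1) = -18, all negative. Therefore f has no root in (-4, -1).

f has no root in that interval.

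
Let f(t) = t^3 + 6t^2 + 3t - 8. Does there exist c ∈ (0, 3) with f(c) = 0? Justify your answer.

f(0) = -8 and f(3) = 82, which have opposite signs.
f is continuous everywhere (it is a polynomial), in particular on [0, 3].
By the Intermediate Value Theorem, f takes the value 0 somewhere in the open interval.

Yes, f has a root in the interval.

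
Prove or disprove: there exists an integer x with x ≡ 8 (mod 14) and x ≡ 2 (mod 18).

Here gcd(14, 18) = 2, and both 8 and 2 leave remainder 0 mod 2, so the system is consistent.
Step through x = 8, 8 + 14, 8 + 2·14, …: the values 8, 22, 36, 50, 64, 78, 92 reduce mod 18 to 8, 4, 0, 14, 10, 6, 2. The value 92 hits 2.
Check: 92 mod 14 = 8, 92 mod 18 = 2. ✓

x = 92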